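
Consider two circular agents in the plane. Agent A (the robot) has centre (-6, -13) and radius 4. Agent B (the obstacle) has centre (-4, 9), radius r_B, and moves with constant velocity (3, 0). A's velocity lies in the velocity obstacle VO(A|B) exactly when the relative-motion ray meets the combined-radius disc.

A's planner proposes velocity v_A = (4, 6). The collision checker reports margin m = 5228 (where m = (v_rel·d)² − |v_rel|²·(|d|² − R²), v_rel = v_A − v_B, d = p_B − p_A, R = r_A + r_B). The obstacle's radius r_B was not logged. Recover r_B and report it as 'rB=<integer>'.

m = 5228
d = (2, 22);  v_rel = (1, 6),  |v_rel|² = 37
v_rel×d = (1)·(22) − (6)·(2) = 10
since m = R²·37 − 10²:  R² = (100 + 5228) / 37 = 144
R = √144 = 12  ⇒  r_B = 12 − 4 = 8

rB=8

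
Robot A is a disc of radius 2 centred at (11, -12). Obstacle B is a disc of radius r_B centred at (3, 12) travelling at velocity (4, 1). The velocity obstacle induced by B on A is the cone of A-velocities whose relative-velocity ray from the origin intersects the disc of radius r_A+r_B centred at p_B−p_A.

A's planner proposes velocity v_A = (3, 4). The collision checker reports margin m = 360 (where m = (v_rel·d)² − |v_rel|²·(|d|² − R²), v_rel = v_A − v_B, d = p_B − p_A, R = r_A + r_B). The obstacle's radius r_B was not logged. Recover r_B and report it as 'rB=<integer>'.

m = 360
d = (-8, 24);  v_rel = (-1, 3),  |v_rel|² = 10
v_rel×d = (-1)·(24) − (3)·(-8) = 0
since m = R²·10 − 0²:  R² = (0 + 360) / 10 = 36
R = √36 = 6  ⇒  r_B = 6 − 2 = 4

rB=4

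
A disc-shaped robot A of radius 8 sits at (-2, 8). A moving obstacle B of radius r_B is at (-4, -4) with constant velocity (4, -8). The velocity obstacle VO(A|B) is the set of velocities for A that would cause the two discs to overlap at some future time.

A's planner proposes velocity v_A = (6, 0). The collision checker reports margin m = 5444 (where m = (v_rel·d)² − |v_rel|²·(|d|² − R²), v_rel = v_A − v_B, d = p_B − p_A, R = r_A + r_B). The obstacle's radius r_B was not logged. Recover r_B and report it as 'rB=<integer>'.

m = 5444
d = (-2, -12);  v_rel = (2, 8),  |v_rel|² = 68
v_rel×d = (2)·(-12) − (8)·(-2) = -8
since m = R²·68 − (-8)²:  R² = (64 + 5444) / 68 = 81
R = √81 = 9  ⇒  r_B = 9 − 8 = 1

rB=1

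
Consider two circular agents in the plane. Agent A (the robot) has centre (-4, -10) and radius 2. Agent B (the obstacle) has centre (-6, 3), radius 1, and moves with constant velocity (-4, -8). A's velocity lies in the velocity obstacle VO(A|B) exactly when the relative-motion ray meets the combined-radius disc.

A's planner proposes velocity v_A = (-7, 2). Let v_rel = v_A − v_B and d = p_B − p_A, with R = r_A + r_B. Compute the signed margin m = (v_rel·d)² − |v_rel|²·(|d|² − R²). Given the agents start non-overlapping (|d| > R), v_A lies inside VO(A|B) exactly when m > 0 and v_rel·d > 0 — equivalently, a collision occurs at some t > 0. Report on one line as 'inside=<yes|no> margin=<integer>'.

d = (-2, 13),  |d|² = 173;  R = 2+1 = 3,  c = 173−3² = 164
v_rel = (-3, 10),  |v_rel|² = 109;  v_rel·d = (-3)·(-2) + (10)·(13) = 136
109·t² − 272·t + 164 = 0  ⇒  m = 136² − 109·164 = 620
m = 620 > 0,  v_rel·d = 136 > 0  ⇒  inside

inside=yes margin=620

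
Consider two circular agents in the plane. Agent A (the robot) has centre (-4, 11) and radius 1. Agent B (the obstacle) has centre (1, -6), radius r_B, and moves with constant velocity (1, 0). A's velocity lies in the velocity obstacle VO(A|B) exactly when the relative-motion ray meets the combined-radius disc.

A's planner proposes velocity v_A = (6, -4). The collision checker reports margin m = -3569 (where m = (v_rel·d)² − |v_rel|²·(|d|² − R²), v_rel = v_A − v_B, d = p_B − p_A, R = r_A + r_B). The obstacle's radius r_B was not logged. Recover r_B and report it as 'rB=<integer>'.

m = -3569
d = (5, -17);  v_rel = (5, -4),  |v_rel|² = 41
v_rel×d = (5)·(-17) − (-4)·(5) = -65
since m = R²·41 − (-65)²:  R² = (4225 + -3569) / 41 = 16
R = √16 = 4  ⇒  r_B = 4 − 1 = 3

rB=3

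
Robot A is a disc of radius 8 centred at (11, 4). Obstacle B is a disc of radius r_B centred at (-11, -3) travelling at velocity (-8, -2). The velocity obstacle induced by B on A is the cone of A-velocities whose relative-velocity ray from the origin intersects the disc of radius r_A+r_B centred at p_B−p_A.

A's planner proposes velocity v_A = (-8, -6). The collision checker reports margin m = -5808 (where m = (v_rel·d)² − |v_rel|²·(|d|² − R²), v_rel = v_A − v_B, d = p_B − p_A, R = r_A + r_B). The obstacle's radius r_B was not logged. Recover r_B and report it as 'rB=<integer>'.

m = -5808
d = (-22, -7);  v_rel = (0, -4),  |v_rel|² = 16
v_rel×d = (0)·(-7) − (-4)·(-22) = -88
since m = R²·16 − (-88)²:  R² = (7744 + -5808) / 16 = 121
R = √121 = 11  ⇒  r_B = 11 − 8 = 3

rB=3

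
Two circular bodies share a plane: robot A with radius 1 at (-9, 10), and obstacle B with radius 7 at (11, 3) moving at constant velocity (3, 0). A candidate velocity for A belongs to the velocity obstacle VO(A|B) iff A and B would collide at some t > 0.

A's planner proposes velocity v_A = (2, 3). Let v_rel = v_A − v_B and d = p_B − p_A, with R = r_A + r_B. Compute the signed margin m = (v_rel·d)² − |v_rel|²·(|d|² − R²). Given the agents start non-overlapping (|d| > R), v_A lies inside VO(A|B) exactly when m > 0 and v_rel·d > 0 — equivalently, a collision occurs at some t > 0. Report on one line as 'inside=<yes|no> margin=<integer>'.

d = (20, -7),  |d|² = 449;  R = 1+7 = 8,  c = 449−8² = 385
v_rel = (-1, 3),  |v_rel|² = 10;  v_rel·d = (-1)·(20) + (3)·(-7) = -41
10·t² + 82·t + 385 = 0  ⇒  m = (-41)² − 10·385 = -2169
m = -2169 < 0,  v_rel·d = -41 < 0  ⇒  outside

inside=no margin=-2169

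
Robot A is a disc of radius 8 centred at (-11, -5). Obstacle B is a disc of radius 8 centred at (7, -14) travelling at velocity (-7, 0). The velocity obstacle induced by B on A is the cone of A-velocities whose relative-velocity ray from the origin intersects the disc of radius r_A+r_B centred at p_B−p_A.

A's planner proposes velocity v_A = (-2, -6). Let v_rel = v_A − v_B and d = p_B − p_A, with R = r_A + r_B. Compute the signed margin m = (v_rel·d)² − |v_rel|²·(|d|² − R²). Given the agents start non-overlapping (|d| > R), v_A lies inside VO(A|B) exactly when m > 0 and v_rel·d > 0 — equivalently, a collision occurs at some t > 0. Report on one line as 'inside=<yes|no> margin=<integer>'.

d = (18, -9),  |d|² = 405;  R = 8+8 = 16,  c = 405−16² = 149
v_rel = (5, -6),  |v_rel|² = 61;  v_rel·d = (5)·(18) + (-6)·(-9) = 144
61·t² − 288·t + 149 = 0  ⇒  m = 144² − 61·149 = 11647
m = 11647 > 0,  v_rel·d = 144 > 0  ⇒  inside

inside=yes margin=11647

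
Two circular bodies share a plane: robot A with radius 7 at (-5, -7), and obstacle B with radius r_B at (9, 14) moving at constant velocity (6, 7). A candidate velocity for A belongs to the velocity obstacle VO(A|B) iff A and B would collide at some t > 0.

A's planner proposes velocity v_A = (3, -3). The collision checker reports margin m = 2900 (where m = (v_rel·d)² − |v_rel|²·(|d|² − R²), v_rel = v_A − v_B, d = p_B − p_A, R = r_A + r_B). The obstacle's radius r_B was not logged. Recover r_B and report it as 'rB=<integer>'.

m = 2900
d = (14, 21);  v_rel = (-3, -10),  |v_rel|² = 109
v_rel×d = (-3)·(21) − (-10)·(14) = 77
since m = R²·109 − 77²:  R² = (5929 + 2900) / 109 = 81
R = √81 = 9  ⇒  r_B = 9 − 7 = 2

rB=2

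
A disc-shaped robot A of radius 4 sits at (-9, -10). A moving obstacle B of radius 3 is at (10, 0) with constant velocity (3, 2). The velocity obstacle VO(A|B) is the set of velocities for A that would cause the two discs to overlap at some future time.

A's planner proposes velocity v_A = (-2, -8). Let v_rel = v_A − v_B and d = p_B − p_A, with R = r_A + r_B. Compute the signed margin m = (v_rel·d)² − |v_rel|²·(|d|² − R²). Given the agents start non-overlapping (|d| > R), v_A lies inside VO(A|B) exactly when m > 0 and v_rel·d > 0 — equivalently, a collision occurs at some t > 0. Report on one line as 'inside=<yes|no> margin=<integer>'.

d = (19, 10),  |d|² = 461;  R = 4+3 = 7,  c = 461−7² = 412
v_rel = (-5, -10),  |v_rel|² = 125;  v_rel·d = (-5)·(19) + (-10)·(10) = -195
125·t² + 390·t + 412 = 0  ⇒  m = (-195)² − 125·412 = -13475
m = -13475 < 0,  v_rel·d = -195 < 0  ⇒  outside

inside=no margin=-13475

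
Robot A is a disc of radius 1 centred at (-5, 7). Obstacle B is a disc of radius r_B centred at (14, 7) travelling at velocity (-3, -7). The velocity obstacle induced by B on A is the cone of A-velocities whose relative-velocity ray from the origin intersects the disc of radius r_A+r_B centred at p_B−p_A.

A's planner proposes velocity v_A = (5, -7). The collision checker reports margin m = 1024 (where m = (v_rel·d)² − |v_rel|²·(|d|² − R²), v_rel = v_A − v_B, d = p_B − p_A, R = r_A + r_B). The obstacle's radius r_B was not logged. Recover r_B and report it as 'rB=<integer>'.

m = 1024
d = (19, 0);  v_rel = (8, 0),  |v_rel|² = 64
v_rel×d = (8)·(0) − (0)·(19) = 0
since m = R²·64 − 0²:  R² = (0 + 1024) / 64 = 16
R = √16 = 4  ⇒  r_B = 4 − 1 = 3

rB=3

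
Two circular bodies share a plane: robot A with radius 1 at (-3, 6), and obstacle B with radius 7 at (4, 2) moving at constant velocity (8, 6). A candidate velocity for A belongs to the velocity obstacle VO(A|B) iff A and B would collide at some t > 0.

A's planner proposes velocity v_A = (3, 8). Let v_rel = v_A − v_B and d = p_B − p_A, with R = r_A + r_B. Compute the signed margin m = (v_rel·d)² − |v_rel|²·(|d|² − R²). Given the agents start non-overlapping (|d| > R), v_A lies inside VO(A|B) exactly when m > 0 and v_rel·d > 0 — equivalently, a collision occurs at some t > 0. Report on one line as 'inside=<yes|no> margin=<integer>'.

d = (7, -4),  |d|² = 65;  R = 1+7 = 8,  c = 65−8² = 1
v_rel = (-5, 2),  |v_rel|² = 29;  v_rel·d = (-5)·(7) + (2)·(-4) = -43
29·t² + 86·t + 1 = 0  ⇒  m = (-43)² − 29·1 = 1820
m = 1820 > 0,  v_rel·d = -43 < 0  ⇒  outside

inside=no margin=1820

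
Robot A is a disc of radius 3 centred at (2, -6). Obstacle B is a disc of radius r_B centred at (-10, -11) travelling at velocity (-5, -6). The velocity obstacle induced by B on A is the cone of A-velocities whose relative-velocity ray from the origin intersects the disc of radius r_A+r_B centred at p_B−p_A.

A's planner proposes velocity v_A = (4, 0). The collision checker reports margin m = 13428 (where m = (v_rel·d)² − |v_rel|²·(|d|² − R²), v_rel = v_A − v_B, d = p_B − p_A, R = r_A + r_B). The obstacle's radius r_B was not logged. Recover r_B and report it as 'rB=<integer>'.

m = 13428
d = (-12, -5);  v_rel = (9, 6),  |v_rel|² = 117
v_rel×d = (9)·(-5) − (6)·(-12) = 27
since m = R²·117 − 27²:  R² = (729 + 13428) / 117 = 121
R = √121 = 11  ⇒  r_B = 11 − 3 = 8

rB=8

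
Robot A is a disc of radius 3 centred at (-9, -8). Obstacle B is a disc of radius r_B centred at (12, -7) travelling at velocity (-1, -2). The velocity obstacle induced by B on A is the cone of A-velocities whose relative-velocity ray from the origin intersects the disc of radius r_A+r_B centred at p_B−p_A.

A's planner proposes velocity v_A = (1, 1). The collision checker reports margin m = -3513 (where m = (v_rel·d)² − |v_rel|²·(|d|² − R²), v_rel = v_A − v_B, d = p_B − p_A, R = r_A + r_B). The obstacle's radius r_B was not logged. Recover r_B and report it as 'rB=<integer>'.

m = -3513
d = (21, 1);  v_rel = (2, 3),  |v_rel|² = 13
v_rel×d = (2)·(1) − (3)·(21) = -61
since m = R²·13 − (-61)²:  R² = (3721 + -3513) / 13 = 16
R = √16 = 4  ⇒  r_B = 4 − 3 = 1

rB=1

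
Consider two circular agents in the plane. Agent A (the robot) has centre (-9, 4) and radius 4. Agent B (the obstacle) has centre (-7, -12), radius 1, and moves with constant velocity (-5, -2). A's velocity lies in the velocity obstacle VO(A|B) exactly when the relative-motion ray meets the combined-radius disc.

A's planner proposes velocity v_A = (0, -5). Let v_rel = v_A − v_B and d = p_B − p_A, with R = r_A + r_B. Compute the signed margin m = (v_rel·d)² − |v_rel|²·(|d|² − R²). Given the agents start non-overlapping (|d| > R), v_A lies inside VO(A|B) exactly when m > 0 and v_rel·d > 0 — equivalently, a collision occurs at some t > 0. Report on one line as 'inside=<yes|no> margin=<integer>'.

d = (2, -16),  |d|² = 260;  R = 4+1 = 5,  c = 260−5² = 235
v_rel = (5, -3),  |v_rel|² = 34;  v_rel·d = (5)·(2) + (-3)·(-16) = 58
34·t² − 116·t + 235 = 0  ⇒  m = 58² − 34·235 = -4626
m = -4626 < 0,  v_rel·d = 58 > 0  ⇒  outside

inside=no margin=-4626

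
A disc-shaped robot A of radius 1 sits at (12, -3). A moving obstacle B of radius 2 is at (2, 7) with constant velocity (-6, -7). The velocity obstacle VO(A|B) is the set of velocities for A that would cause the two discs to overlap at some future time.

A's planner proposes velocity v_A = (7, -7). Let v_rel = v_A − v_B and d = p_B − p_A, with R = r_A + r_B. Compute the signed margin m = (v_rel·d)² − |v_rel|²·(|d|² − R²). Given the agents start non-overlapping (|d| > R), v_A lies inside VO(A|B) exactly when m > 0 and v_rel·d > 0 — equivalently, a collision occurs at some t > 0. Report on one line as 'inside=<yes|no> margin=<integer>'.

d = (-10, 10),  |d|² = 200;  R = 1+2 = 3,  c = 200−3² = 191
v_rel = (13, 0),  |v_rel|² = 169;  v_rel·d = (13)·(-10) + (0)·(10) = -130
169·t² + 260·t + 191 = 0  ⇒  m = (-130)² − 169·191 = -15379
m = -15379 < 0,  v_rel·d = -130 < 0  ⇒  outside

inside=no margin=-15379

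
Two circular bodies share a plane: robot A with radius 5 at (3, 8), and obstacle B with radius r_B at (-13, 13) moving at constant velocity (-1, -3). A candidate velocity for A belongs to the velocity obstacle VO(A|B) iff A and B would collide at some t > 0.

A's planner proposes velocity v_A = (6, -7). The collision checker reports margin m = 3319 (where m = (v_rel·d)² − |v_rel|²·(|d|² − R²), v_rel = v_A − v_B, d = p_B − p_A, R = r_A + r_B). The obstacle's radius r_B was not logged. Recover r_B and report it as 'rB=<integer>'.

m = 3319
d = (-16, 5);  v_rel = (7, -4),  |v_rel|² = 65
v_rel×d = (7)·(5) − (-4)·(-16) = -29
since m = R²·65 − (-29)²:  R² = (841 + 3319) / 65 = 64
R = √64 = 8  ⇒  r_B = 8 − 5 = 3

rB=3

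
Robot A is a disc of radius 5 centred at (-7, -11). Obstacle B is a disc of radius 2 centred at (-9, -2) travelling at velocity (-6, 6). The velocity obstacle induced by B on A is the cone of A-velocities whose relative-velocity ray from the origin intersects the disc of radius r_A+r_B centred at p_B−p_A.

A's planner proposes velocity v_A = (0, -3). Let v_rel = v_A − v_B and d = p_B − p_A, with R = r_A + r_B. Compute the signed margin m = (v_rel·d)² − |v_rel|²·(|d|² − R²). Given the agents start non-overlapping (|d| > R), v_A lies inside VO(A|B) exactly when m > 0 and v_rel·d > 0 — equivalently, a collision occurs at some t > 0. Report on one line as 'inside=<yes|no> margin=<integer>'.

d = (-2, 9),  |d|² = 85;  R = 5+2 = 7,  c = 85−7² = 36
v_rel = (6, -9),  |v_rel|² = 117;  v_rel·d = (6)·(-2) + (-9)·(9) = -93
117·t² + 186·t + 36 = 0  ⇒  m = (-93)² − 117·36 = 4437
m = 4437 > 0,  v_rel·d = -93 < 0  ⇒  outside

inside=no margin=4437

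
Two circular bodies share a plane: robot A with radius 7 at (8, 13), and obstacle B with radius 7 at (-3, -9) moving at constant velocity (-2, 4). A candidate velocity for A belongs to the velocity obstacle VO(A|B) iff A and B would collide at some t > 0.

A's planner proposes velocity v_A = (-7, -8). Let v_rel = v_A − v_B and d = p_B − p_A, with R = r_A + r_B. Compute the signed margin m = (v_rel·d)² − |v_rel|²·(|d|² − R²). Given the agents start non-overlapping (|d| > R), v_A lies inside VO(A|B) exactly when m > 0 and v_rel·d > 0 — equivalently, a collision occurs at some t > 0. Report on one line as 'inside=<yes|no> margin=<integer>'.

d = (-11, -22),  |d|² = 605;  R = 7+7 = 14,  c = 605−14² = 409
v_rel = (-5, -12),  |v_rel|² = 169;  v_rel·d = (-5)·(-11) + (-12)·(-22) = 319
169·t² − 638·t + 409 = 0  ⇒  m = 319² − 169·409 = 32640
m = 32640 > 0,  v_rel·d = 319 > 0  ⇒  inside

inside=yes margin=32640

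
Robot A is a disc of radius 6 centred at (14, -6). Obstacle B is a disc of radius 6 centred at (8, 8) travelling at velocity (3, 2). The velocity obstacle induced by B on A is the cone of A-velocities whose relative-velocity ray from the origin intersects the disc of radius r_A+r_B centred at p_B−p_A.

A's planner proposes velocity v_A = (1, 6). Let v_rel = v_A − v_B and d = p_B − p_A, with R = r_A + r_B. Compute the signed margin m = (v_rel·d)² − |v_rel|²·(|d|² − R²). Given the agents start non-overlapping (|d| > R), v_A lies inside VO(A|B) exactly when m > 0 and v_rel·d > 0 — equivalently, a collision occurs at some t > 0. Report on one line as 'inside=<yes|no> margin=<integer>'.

d = (-6, 14),  |d|² = 232;  R = 6+6 = 12,  c = 232−12² = 88
v_rel = (-2, 4),  |v_rel|² = 20;  v_rel·d = (-2)·(-6) + (4)·(14) = 68
20·t² − 136·t + 88 = 0  ⇒  m = 68² − 20·88 = 2864
m = 2864 > 0,  v_rel·d = 68 > 0  ⇒  inside

inside=yes margin=2864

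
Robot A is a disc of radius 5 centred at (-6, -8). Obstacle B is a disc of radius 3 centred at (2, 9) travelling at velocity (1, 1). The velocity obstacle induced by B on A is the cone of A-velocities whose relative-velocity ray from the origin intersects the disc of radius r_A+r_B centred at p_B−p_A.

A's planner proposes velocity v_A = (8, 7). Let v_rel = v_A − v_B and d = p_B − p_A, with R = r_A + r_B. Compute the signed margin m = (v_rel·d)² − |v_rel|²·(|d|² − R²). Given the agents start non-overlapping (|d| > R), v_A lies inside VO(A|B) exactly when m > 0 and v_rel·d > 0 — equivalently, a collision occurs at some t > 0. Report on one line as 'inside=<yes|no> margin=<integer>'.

d = (8, 17),  |d|² = 353;  R = 5+3 = 8,  c = 353−8² = 289
v_rel = (7, 6),  |v_rel|² = 85;  v_rel·d = (7)·(8) + (6)·(17) = 158
85·t² − 316·t + 289 = 0  ⇒  m = 158² − 85·289 = 399
m = 399 > 0,  v_rel·d = 158 > 0  ⇒  inside

inside=yes margin=399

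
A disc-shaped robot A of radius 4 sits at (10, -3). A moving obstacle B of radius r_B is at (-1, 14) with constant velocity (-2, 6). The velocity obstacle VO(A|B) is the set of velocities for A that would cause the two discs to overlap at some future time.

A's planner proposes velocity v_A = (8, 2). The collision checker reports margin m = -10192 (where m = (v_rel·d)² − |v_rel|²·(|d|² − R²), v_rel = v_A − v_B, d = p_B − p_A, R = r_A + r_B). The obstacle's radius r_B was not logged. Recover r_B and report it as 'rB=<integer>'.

m = -10192
d = (-11, 17);  v_rel = (10, -4),  |v_rel|² = 116
v_rel×d = (10)·(17) − (-4)·(-11) = 126
since m = R²·116 − 126²:  R² = (15876 + -10192) / 116 = 49
R = √49 = 7  ⇒  r_B = 7 − 4 = 3

rB=3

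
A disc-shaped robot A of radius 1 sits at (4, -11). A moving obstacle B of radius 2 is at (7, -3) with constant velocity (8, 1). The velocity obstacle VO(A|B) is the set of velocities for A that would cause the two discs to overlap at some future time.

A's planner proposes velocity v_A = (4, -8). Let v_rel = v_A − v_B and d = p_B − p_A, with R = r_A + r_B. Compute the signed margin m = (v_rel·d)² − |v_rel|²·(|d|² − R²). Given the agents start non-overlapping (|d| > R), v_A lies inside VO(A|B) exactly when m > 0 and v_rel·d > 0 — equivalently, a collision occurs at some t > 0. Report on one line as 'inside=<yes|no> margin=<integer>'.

d = (3, 8),  |d|² = 73;  R = 1+2 = 3,  c = 73−3² = 64
v_rel = (-4, -9),  |v_rel|² = 97;  v_rel·d = (-4)·(3) + (-9)·(8) = -84
97·t² + 168·t + 64 = 0  ⇒  m = (-84)² − 97·64 = 848
m = 848 > 0,  v_rel·d = -84 < 0  ⇒  outside

inside=no margin=848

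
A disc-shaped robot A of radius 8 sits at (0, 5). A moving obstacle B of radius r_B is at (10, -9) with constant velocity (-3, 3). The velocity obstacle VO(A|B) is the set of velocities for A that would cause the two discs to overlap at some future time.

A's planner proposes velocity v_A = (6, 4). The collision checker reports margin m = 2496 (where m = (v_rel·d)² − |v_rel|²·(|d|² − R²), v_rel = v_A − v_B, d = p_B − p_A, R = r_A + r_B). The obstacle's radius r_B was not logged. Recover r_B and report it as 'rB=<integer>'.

m = 2496
d = (10, -14);  v_rel = (9, 1),  |v_rel|² = 82
v_rel×d = (9)·(-14) − (1)·(10) = -136
since m = R²·82 − (-136)²:  R² = (18496 + 2496) / 82 = 256
R = √256 = 16  ⇒  r_B = 16 − 8 = 8

rB=8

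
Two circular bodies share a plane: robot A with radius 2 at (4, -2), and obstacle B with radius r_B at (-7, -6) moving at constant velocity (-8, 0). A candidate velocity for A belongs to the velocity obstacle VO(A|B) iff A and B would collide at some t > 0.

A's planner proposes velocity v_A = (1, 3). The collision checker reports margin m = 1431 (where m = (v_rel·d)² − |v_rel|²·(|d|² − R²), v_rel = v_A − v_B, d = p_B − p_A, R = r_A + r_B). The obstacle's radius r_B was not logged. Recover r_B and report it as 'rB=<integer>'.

m = 1431
d = (-11, -4);  v_rel = (9, 3),  |v_rel|² = 90
v_rel×d = (9)·(-4) − (3)·(-11) = -3
since m = R²·90 − (-3)²:  R² = (9 + 1431) / 90 = 16
R = √16 = 4  ⇒  r_B = 4 − 2 = 2

rB=2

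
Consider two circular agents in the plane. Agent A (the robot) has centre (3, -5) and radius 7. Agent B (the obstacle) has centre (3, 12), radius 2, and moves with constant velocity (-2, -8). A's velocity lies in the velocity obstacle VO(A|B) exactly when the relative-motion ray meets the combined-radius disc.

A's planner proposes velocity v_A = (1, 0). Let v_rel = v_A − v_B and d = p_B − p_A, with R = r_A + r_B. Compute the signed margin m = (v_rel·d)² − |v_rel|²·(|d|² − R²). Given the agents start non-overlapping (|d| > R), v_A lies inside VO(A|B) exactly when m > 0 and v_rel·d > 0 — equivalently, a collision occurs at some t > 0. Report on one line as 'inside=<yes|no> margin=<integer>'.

d = (0, 17),  |d|² = 289;  R = 7+2 = 9,  c = 289−9² = 208
v_rel = (3, 8),  |v_rel|² = 73;  v_rel·d = (3)·(0) + (8)·(17) = 136
73·t² − 272·t + 208 = 0  ⇒  m = 136² − 73·208 = 3312
m = 3312 > 0,  v_rel·d = 136 > 0  ⇒  inside

inside=yes margin=3312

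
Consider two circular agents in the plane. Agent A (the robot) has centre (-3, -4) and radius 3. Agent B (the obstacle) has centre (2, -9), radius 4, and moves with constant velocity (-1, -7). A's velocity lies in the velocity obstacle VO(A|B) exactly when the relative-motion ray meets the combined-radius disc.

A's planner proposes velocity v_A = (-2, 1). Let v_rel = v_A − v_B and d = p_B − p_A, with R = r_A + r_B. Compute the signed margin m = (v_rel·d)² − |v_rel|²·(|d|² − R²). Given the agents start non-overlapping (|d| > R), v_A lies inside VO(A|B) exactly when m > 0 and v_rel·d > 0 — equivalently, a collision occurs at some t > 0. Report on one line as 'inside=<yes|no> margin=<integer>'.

d = (5, -5),  |d|² = 50;  R = 3+4 = 7,  c = 50−7² = 1
v_rel = (-1, 8),  |v_rel|² = 65;  v_rel·d = (-1)·(5) + (8)·(-5) = -45
65·t² + 90·t + 1 = 0  ⇒  m = (-45)² − 65·1 = 1960
m = 1960 > 0,  v_rel·d = -45 < 0  ⇒  outside

inside=no margin=1960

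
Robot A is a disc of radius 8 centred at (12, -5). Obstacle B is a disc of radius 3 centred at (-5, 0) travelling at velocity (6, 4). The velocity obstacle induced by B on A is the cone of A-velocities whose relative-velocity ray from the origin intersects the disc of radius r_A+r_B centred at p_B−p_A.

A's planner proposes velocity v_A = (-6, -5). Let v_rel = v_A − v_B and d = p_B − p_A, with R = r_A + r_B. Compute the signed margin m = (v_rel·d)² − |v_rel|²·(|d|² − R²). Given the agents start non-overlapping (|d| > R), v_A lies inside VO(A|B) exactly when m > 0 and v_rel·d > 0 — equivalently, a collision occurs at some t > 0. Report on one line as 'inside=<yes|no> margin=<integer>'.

d = (-17, 5),  |d|² = 314;  R = 8+3 = 11,  c = 314−11² = 193
v_rel = (-12, -9),  |v_rel|² = 225;  v_rel·d = (-12)·(-17) + (-9)·(5) = 159
225·t² − 318·t + 193 = 0  ⇒  m = 159² − 225·193 = -18144
m = -18144 < 0,  v_rel·d = 159 > 0  ⇒  outside

inside=no margin=-18144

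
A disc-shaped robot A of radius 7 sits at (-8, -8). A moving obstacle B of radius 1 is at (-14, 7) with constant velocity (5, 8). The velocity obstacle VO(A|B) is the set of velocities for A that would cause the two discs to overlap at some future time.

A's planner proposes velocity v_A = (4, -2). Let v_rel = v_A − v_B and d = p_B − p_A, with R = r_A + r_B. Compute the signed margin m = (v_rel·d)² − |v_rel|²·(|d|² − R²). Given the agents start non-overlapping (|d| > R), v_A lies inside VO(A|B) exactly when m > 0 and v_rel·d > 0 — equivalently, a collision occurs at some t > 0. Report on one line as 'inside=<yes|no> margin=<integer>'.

d = (-6, 15),  |d|² = 261;  R = 7+1 = 8,  c = 261−8² = 197
v_rel = (-1, -10),  |v_rel|² = 101;  v_rel·d = (-1)·(-6) + (-10)·(15) = -144
101·t² + 288·t + 197 = 0  ⇒  m = (-144)² − 101·197 = 839
m = 839 > 0,  v_rel·d = -144 < 0  ⇒  outside

inside=no margin=839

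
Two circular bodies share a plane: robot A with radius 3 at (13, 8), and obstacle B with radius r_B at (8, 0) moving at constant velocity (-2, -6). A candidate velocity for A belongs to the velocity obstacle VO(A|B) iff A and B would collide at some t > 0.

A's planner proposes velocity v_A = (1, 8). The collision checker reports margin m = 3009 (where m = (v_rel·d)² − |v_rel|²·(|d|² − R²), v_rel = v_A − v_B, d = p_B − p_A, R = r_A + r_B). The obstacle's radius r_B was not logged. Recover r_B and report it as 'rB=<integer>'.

m = 3009
d = (-5, -8);  v_rel = (3, 14),  |v_rel|² = 205
v_rel×d = (3)·(-8) − (14)·(-5) = 46
since m = R²·205 − 46²:  R² = (2116 + 3009) / 205 = 25
R = √25 = 5  ⇒  r_B = 5 − 3 = 2

rB=2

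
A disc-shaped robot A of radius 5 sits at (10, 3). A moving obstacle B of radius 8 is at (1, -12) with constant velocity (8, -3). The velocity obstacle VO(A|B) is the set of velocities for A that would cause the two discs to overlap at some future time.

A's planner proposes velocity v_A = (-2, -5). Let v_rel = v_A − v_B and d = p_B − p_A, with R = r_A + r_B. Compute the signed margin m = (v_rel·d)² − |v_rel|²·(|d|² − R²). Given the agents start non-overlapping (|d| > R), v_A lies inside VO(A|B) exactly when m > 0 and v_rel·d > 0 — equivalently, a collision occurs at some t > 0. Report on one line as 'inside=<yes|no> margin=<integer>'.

d = (-9, -15),  |d|² = 306;  R = 5+8 = 13,  c = 306−13² = 137
v_rel = (-10, -2),  |v_rel|² = 104;  v_rel·d = (-10)·(-9) + (-2)·(-15) = 120
104·t² − 240·t + 137 = 0  ⇒  m = 120² − 104·137 = 152
m = 152 > 0,  v_rel·d = 120 > 0  ⇒  inside

inside=yes margin=152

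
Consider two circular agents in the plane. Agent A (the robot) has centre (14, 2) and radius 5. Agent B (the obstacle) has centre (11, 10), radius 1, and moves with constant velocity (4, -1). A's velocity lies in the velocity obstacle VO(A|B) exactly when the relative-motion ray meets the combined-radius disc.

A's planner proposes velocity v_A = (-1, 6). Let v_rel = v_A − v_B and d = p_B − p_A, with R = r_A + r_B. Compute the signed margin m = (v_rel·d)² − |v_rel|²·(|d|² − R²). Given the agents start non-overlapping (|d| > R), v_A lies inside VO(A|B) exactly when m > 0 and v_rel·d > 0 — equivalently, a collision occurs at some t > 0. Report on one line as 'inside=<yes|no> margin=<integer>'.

d = (-3, 8),  |d|² = 73;  R = 5+1 = 6,  c = 73−6² = 37
v_rel = (-5, 7),  |v_rel|² = 74;  v_rel·d = (-5)·(-3) + (7)·(8) = 71
74·t² − 142·t + 37 = 0  ⇒  m = 71² − 74·37 = 2303
m = 2303 > 0,  v_rel·d = 71 > 0  ⇒  inside

inside=yes margin=2303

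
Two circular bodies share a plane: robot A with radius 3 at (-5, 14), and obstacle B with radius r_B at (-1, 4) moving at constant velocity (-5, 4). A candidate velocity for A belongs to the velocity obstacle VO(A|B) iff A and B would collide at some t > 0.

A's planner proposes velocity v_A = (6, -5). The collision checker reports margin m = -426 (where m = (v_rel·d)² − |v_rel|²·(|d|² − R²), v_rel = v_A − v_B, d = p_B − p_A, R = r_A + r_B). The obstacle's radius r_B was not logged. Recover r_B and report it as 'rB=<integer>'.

m = -426
d = (4, -10);  v_rel = (11, -9),  |v_rel|² = 202
v_rel×d = (11)·(-10) − (-9)·(4) = -74
since m = R²·202 − (-74)²:  R² = (5476 + -426) / 202 = 25
R = √25 = 5  ⇒  r_B = 5 − 3 = 2

rB=2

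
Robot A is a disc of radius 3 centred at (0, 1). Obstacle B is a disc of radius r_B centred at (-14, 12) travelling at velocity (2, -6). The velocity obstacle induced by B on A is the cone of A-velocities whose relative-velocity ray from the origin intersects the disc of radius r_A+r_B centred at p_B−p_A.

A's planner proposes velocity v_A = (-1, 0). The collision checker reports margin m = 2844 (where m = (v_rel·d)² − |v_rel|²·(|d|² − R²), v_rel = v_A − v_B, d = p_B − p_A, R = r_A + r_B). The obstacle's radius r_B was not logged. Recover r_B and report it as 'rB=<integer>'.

m = 2844
d = (-14, 11);  v_rel = (-3, 6),  |v_rel|² = 45
v_rel×d = (-3)·(11) − (6)·(-14) = 51
since m = R²·45 − 51²:  R² = (2601 + 2844) / 45 = 121
R = √121 = 11  ⇒  r_B = 11 − 3 = 8

rB=8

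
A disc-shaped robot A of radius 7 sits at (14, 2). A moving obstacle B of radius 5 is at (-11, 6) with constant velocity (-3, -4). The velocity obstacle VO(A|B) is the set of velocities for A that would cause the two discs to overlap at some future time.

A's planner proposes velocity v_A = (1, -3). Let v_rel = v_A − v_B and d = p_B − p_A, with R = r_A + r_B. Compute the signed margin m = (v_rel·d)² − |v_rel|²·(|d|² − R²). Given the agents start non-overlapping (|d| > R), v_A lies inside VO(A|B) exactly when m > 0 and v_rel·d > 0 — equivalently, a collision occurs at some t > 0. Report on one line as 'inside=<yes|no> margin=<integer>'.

d = (-25, 4),  |d|² = 641;  R = 7+5 = 12,  c = 641−12² = 497
v_rel = (4, 1),  |v_rel|² = 17;  v_rel·d = (4)·(-25) + (1)·(4) = -96
17·t² + 192·t + 497 = 0  ⇒  m = (-96)² − 17·497 = 767
m = 767 > 0,  v_rel·d = -96 < 0  ⇒  outside

inside=no margin=767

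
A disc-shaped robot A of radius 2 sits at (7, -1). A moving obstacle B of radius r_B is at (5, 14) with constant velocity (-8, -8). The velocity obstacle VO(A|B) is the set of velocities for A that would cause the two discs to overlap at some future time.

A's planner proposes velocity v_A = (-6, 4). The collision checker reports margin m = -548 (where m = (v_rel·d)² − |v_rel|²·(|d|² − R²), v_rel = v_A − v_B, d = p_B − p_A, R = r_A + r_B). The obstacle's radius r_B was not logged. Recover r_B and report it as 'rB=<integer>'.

m = -548
d = (-2, 15);  v_rel = (2, 12),  |v_rel|² = 148
v_rel×d = (2)·(15) − (12)·(-2) = 54
since m = R²·148 − 54²:  R² = (2916 + -548) / 148 = 16
R = √16 = 4  ⇒  r_B = 4 − 2 = 2

rB=2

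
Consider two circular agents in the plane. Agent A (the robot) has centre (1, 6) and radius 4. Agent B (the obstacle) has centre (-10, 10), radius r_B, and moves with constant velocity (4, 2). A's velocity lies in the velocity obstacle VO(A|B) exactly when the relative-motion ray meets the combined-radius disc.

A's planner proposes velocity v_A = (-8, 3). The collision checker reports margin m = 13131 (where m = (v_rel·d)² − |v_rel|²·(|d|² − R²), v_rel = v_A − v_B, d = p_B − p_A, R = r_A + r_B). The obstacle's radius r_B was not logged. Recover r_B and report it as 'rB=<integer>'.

m = 13131
d = (-11, 4);  v_rel = (-12, 1),  |v_rel|² = 145
v_rel×d = (-12)·(4) − (1)·(-11) = -37
since m = R²·145 − (-37)²:  R² = (1369 + 13131) / 145 = 100
R = √100 = 10  ⇒  r_B = 10 − 4 = 6

rB=6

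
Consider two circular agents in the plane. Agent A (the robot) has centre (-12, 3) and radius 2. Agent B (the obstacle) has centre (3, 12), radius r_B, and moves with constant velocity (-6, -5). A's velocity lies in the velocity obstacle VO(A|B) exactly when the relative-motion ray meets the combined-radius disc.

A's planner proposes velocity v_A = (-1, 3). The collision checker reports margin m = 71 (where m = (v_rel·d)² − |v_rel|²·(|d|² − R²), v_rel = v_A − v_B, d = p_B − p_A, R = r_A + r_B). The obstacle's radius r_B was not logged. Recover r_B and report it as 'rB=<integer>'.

m = 71
d = (15, 9);  v_rel = (5, 8),  |v_rel|² = 89
v_rel×d = (5)·(9) − (8)·(15) = -75
since m = R²·89 − (-75)²:  R² = (5625 + 71) / 89 = 64
R = √64 = 8  ⇒  r_B = 8 − 2 = 6

rB=6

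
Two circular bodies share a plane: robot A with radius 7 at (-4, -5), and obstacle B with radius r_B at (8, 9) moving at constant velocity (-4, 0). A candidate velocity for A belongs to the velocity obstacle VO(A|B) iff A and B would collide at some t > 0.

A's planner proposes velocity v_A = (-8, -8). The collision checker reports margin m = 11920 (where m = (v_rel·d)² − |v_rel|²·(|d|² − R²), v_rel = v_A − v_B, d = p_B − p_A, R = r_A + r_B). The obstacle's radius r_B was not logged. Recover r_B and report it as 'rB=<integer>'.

m = 11920
d = (12, 14);  v_rel = (-4, -8),  |v_rel|² = 80
v_rel×d = (-4)·(14) − (-8)·(12) = 40
since m = R²·80 − 40²:  R² = (1600 + 11920) / 80 = 169
R = √169 = 13  ⇒  r_B = 13 − 7 = 6

rB=6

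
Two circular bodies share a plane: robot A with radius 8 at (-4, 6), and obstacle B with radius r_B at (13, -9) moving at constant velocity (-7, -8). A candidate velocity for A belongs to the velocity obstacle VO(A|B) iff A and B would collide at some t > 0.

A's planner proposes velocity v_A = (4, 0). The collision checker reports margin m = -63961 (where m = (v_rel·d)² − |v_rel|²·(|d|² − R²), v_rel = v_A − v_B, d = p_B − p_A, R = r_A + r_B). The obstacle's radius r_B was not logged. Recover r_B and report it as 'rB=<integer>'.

m = -63961
d = (17, -15);  v_rel = (11, 8),  |v_rel|² = 185
v_rel×d = (11)·(-15) − (8)·(17) = -301
since m = R²·185 − (-301)²:  R² = (90601 + -63961) / 185 = 144
R = √144 = 12  ⇒  r_B = 12 − 8 = 4

rB=4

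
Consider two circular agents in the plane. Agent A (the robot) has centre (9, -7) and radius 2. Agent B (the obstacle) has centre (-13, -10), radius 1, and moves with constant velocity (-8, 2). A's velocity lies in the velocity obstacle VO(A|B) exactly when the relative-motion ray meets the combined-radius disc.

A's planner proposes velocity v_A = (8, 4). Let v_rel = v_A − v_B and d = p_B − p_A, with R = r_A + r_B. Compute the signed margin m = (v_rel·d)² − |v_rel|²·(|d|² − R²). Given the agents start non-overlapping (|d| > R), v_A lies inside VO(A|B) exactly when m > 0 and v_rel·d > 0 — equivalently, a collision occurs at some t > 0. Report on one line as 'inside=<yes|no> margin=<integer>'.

d = (-22, -3),  |d|² = 493;  R = 2+1 = 3,  c = 493−3² = 484
v_rel = (16, 2),  |v_rel|² = 260;  v_rel·d = (16)·(-22) + (2)·(-3) = -358
260·t² + 716·t + 484 = 0  ⇒  m = (-358)² − 260·484 = 2324
m = 2324 > 0,  v_rel·d = -358 < 0  ⇒  outside

inside=no margin=2324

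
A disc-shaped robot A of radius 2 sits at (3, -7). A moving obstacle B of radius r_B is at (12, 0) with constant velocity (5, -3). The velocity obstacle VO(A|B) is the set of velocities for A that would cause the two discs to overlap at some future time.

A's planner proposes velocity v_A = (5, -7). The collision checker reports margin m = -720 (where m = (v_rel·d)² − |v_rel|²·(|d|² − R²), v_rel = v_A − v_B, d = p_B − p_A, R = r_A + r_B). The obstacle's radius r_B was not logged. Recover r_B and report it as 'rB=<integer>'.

m = -720
d = (9, 7);  v_rel = (0, -4),  |v_rel|² = 16
v_rel×d = (0)·(7) − (-4)·(9) = 36
since m = R²·16 − 36²:  R² = (1296 + -720) / 16 = 36
R = √36 = 6  ⇒  r_B = 6 − 2 = 4

rB=4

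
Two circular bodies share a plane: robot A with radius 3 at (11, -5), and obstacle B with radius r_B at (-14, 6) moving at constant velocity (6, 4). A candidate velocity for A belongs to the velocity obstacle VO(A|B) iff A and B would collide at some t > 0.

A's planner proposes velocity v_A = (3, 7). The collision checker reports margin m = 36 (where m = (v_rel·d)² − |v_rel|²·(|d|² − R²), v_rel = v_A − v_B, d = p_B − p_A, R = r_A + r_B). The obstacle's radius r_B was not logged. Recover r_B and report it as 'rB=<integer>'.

m = 36
d = (-25, 11);  v_rel = (-3, 3),  |v_rel|² = 18
v_rel×d = (-3)·(11) − (3)·(-25) = 42
since m = R²·18 − 42²:  R² = (1764 + 36) / 18 = 100
R = √100 = 10  ⇒  r_B = 10 − 3 = 7

rB=7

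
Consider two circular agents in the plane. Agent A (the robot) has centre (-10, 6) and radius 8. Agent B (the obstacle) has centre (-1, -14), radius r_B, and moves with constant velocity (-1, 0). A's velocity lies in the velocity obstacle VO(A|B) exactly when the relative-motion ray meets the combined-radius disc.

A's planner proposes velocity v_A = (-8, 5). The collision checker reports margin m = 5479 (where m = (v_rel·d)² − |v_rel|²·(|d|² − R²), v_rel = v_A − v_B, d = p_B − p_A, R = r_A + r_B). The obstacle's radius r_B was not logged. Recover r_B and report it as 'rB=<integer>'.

m = 5479
d = (9, -20);  v_rel = (-7, 5),  |v_rel|² = 74
v_rel×d = (-7)·(-20) − (5)·(9) = 95
since m = R²·74 − 95²:  R² = (9025 + 5479) / 74 = 196
R = √196 = 14  ⇒  r_B = 14 − 8 = 6

rB=6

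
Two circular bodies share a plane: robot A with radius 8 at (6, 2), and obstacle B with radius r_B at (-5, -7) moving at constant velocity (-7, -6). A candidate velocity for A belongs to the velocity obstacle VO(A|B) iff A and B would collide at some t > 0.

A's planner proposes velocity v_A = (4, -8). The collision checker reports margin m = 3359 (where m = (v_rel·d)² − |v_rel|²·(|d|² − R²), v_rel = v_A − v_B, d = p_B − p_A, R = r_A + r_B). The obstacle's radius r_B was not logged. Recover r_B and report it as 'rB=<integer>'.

m = 3359
d = (-11, -9);  v_rel = (11, -2),  |v_rel|² = 125
v_rel×d = (11)·(-9) − (-2)·(-11) = -121
since m = R²·125 − (-121)²:  R² = (14641 + 3359) / 125 = 144
R = √144 = 12  ⇒  r_B = 12 − 8 = 4

rB=4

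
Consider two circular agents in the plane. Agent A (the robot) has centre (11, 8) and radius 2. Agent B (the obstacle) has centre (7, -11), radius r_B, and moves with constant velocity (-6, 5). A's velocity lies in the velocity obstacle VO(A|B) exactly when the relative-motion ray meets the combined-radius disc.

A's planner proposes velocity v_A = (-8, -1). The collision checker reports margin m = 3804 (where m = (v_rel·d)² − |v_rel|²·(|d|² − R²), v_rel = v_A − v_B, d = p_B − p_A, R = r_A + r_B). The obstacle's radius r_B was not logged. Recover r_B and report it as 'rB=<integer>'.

m = 3804
d = (-4, -19);  v_rel = (-2, -6),  |v_rel|² = 40
v_rel×d = (-2)·(-19) − (-6)·(-4) = 14
since m = R²·40 − 14²:  R² = (196 + 3804) / 40 = 100
R = √100 = 10  ⇒  r_B = 10 − 2 = 8

rB=8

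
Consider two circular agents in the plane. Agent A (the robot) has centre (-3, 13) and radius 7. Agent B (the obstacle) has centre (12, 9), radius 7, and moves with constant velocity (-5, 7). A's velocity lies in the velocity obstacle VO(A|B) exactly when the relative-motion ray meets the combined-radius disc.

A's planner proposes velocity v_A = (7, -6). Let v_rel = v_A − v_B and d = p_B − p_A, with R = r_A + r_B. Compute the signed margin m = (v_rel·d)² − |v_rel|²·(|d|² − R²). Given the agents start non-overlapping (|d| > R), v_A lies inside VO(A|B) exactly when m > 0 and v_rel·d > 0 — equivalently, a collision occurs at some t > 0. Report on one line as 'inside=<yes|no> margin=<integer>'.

d = (15, -4),  |d|² = 241;  R = 7+7 = 14,  c = 241−14² = 45
v_rel = (12, -13),  |v_rel|² = 313;  v_rel·d = (12)·(15) + (-13)·(-4) = 232
313·t² − 464·t + 45 = 0  ⇒  m = 232² − 313·45 = 39739
m = 39739 > 0,  v_rel·d = 232 > 0  ⇒  inside

inside=yes margin=39739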